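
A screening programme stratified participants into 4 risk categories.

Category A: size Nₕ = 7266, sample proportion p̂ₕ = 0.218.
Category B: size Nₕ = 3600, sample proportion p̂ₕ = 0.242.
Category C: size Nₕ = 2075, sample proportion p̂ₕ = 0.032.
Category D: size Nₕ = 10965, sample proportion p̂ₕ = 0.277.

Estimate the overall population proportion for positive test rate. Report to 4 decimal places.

0.2325

N = 7266 + 3600 + 2075 + 10965 = 23906.
Overall proportion = Σ (Nₕ/N)·p̂ₕ.
Σ Nₕp̂ₕ = 1583.988 + 871.2 + 66.4 + 3037.305 = 5558.893.
5558.893 / 23906 = 0.232531... → 0.2325.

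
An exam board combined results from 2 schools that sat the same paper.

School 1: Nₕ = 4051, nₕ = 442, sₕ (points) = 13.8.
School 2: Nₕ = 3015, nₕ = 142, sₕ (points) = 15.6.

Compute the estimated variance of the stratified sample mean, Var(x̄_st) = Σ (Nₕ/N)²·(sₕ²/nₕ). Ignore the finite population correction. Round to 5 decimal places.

N = 7066; Wₕ = Nₕ/N.
school 1: (4051/7066)²·13.8²/442 = 0.14161626
school 2: (3015/7066)²·15.6²/142 = 0.31202416
Sum = 0.45364042 → 0.45364.

0.45364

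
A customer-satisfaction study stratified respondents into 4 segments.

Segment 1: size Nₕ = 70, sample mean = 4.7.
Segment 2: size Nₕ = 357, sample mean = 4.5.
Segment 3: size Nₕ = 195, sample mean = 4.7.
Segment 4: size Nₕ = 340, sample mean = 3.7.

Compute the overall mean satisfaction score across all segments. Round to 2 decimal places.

4.27

N = 962; weights Wₕ = Nₕ/N = (0.0728, 0.3711, 0.2027, 0.3534).
x̄_st = Σ Wₕ·x̄ₕ = 0.0728·4.7 + 0.3711·4.5 + 0.2027·4.7 + 0.3534·3.7 ≈ 4.2723...
→ 4.27.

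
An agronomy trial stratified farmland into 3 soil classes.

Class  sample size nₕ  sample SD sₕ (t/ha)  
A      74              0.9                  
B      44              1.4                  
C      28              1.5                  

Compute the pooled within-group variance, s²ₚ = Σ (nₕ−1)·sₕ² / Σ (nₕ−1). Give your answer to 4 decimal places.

1.4277

A: (74−1)·0.9² = 73·0.81 = 59.13
B: (44−1)·1.4² = 43·1.96 = 84.28
C: (28−1)·1.5² = 27·2.25 = 60.75
Numerator = 204.16; denominator = Σ(nₕ−1) = 143.
s²ₚ = 204.16/143 = 1.427692... → 1.4277.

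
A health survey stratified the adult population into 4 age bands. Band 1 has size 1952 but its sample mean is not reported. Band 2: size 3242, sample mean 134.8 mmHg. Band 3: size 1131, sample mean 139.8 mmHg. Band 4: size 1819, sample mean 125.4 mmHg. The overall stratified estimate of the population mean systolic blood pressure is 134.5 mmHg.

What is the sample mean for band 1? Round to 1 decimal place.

Σ Nₕx̄ₕ = N·μ, so 1952·x̄_1 = 8144·134.5 − (3242·134.8 + 1131·139.8 + 1819·125.4).
= 1095368 − 823238 = 272130.
x̄_1 = 272130 / 1952 = 139.411... → 139.4.

139.4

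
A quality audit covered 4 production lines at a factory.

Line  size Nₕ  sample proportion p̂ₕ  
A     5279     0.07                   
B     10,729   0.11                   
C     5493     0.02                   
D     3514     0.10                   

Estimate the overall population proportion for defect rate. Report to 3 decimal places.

Wₕ = Nₕ/N with N = 25015: 0.2110, 0.4289, 0.2196, 0.1405.
p̂_st = 0.2110·0.07 + 0.4289·0.11 + 0.2196·0.02 + 0.1405·0.10 ≈ 0.08039... → 0.080.

0.080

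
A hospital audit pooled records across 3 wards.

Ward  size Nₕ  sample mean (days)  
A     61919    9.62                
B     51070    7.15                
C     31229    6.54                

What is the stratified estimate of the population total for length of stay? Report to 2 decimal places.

1165048.94

Population total = Σ Nₕ·x̄ₕ (each stratum's size times its mean).
61919·9.62 + 51070·7.15 + 31229·6.54 = 595660.78 + 365150.5 + 204237.66 = 1165048.94.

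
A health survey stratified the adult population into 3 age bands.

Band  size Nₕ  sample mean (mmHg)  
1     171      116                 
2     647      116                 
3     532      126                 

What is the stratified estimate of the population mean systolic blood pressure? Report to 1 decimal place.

119.9

x̄_st = (Σ Nₕx̄ₕ) / (Σ Nₕ) = (171·116 + 647·116 + 532·126) / 1350
= 161920 / 1350 = 119.941... → 119.9.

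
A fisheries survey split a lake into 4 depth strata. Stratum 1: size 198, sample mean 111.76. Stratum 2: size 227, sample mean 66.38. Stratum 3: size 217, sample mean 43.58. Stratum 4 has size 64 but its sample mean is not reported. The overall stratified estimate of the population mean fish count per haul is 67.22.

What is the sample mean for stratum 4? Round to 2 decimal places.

12.56

Σ Nₕx̄ₕ = N·μ, so 64·x̄_4 = 706·67.22 − (198·111.76 + 227·66.38 + 217·43.58).
= 47457.32 − 46653.6 = 803.72.
x̄_4 = 803.72 / 64 = 12.5581... → 12.56.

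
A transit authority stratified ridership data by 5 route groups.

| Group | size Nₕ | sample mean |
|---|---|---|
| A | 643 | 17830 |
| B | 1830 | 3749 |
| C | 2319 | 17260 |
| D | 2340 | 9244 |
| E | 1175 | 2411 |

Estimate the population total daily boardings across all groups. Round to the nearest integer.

82815185

A: 643·17830 = 11464690
B: 1830·3749 = 6860670
C: 2319·17260 = 40025940
D: 2340·9244 = 21630960
E: 1175·2411 = 2832925
τ̂ = Σ Nₕx̄ₕ = 82815185.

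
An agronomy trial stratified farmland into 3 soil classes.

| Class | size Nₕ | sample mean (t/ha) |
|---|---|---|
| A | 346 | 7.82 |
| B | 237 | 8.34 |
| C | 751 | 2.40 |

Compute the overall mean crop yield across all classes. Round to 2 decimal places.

N = 1334; weights Wₕ = Nₕ/N = (0.2594, 0.1777, 0.5630).
x̄_st = Σ Wₕ·x̄ₕ = 0.2594·7.82 + 0.1777·8.34 + 0.5630·2.40 ≈ 4.8611...
→ 4.86.

4.86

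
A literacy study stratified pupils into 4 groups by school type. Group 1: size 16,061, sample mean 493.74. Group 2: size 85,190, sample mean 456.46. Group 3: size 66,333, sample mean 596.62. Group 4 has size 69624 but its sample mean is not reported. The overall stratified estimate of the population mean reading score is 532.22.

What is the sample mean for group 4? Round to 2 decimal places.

572.44

Σ Nₕx̄ₕ = N·μ, so 69624·x̄_4 = 237208·532.22 − (16061·493.74 + 85190·456.46 + 66333·596.62).
= 126246841.76 − 86391380 = 39855461.76.
x̄_4 = 39855461.76 / 69624 = 572.4386... → 572.44.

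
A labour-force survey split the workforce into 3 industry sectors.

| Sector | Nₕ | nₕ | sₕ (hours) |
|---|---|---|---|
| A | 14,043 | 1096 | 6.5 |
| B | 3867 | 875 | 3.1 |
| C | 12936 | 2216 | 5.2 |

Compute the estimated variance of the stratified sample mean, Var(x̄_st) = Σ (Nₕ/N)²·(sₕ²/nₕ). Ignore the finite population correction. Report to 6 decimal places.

N = 30846. Term for each stratum: Wₕ²sₕ²/nₕ.
Var(x̄_st) = 0.007989843 + 0.000172610 + 0.002146047 = 0.010308500 → 0.010308.

0.010308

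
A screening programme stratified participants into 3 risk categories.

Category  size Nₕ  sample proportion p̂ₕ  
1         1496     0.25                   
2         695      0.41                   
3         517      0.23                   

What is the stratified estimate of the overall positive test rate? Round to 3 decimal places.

N = 1496 + 695 + 517 = 2708.
Overall proportion = Σ (Nₕ/N)·p̂ₕ.
Σ Nₕp̂ₕ = 374 + 284.95 + 118.91 = 777.86.
777.86 / 2708 = 0.28725... → 0.287.

0.287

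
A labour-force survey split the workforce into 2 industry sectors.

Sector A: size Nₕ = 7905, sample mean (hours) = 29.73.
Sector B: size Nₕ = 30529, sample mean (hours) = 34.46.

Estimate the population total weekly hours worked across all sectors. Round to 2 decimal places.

Estimate total by summing Nₕ·x̄ₕ over strata.
7905·29.73 + 30529·34.46 = 235015.65 + 1052029.34 = 1287044.99.

1287044.99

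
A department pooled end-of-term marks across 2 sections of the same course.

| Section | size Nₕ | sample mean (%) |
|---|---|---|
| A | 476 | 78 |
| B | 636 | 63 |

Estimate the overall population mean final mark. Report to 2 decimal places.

69.42

N = 1112; weights Wₕ = Nₕ/N = (0.4281, 0.5719).
x̄_st = Σ Wₕ·x̄ₕ = 0.4281·78 + 0.5719·63 ≈ 69.4209...
→ 69.42.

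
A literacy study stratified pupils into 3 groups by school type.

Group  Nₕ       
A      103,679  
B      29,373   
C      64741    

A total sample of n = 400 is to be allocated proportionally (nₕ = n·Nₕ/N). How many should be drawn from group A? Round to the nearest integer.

210

Share of group A = 103679/197793 = 0.52418.
Allocate 400 × 0.52418 = 209.672... → 210.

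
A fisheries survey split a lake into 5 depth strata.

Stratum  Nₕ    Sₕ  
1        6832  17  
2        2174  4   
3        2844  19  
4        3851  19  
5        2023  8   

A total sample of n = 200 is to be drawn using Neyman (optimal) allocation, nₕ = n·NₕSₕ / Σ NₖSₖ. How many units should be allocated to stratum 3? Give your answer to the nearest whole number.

1: NₕSₕ = 6832·17 = 116144
2: NₕSₕ = 2174·4 = 8696
3: NₕSₕ = 2844·19 = 54036
4: NₕSₕ = 3851·19 = 73169
5: NₕSₕ = 2023·8 = 16184
Σ NₕSₕ = 268229.
n_3 = 200·54036/268229 = 40.291... → 40.

40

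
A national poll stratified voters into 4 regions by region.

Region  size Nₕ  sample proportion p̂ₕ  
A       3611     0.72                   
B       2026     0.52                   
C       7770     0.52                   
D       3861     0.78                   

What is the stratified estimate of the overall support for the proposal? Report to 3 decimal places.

N = 3611 + 2026 + 7770 + 3861 = 17268.
Overall proportion = Σ (Nₕ/N)·p̂ₕ.
Σ Nₕp̂ₕ = 2599.92 + 1053.52 + 4040.4 + 3011.58 = 10705.42.
10705.42 / 17268 = 0.61996... → 0.620.

0.620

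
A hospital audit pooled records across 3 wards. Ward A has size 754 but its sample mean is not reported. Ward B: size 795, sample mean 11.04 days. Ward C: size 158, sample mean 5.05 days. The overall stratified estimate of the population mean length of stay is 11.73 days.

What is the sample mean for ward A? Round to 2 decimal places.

13.86

N = 754 + 795 + 158 = 1707.
Overall total = μ·N = 11.73·1707 = 20023.11.
Subtract the known strata: 795·11.04 + 158·5.05 = 9574.7.
Remaining total for ward A: 20023.11 − 9574.7 = 10448.41.
Divide by its size: 10448.41 / 754 = 13.8573... → 13.86.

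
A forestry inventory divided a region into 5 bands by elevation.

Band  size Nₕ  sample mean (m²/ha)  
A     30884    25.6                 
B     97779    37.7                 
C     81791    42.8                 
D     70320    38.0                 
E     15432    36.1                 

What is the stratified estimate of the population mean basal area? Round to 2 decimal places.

N = 30884 + 97779 + 81791 + 70320 + 15432 = 296206.
The stratified mean weights each stratum mean by its population share Nₕ/N.
Σ Nₕx̄ₕ = 30884·25.6 + 97779·37.7 + 81791·42.8 + 70320·38.0 + 15432·36.1 = 790630.4 + 3686268.3 + 3500654.8 + 2672160 + 557095.2 = 11206808.7.
Divide by N: 11206808.7 / 296206 = 37.8345... → 37.83.

37.83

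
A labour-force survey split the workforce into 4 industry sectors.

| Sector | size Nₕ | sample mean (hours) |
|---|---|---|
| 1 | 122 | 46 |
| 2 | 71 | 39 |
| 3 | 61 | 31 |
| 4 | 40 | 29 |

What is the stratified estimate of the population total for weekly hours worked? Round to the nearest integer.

Population total = Σ Nₕ·x̄ₕ (each stratum's size times its mean).
122·46 + 71·39 + 61·31 + 40·29 = 5612 + 2769 + 1891 + 1160 = 11432.

11432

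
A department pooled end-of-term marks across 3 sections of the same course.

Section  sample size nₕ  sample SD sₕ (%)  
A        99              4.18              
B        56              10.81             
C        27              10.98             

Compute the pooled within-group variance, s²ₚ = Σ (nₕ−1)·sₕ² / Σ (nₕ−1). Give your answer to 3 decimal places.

62.983

Degrees of freedom: 98 + 55 + 26 = 179.
Σ(nₕ−1)sₕ² = 98·17.4724 + 55·116.8561 + 26·120.5604 = 11273.9511.
s²ₚ = 11273.9511 / 179 = 62.98297... → 62.983.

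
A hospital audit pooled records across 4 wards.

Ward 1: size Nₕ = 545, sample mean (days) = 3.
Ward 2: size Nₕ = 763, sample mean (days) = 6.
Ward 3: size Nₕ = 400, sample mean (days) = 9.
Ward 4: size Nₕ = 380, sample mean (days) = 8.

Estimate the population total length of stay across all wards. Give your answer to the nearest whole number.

12853

1: 545·3 = 1635
2: 763·6 = 4578
3: 400·9 = 3600
4: 380·8 = 3040
τ̂ = Σ Nₕx̄ₕ = 12853.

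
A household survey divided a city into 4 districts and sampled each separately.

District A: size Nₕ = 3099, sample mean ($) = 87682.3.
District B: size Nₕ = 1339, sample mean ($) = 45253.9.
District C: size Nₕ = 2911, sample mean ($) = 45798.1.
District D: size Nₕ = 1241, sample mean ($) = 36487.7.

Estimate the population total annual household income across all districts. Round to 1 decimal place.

Population total = Σ Nₕ·x̄ₕ (each stratum's size times its mean).
3099·87682.3 + 1339·45253.9 + 2911·45798.1 + 1241·36487.7 = 271727447.7 + 60594972.1 + 133318269.1 + 45281235.7 = 510921924.6.

510921924.6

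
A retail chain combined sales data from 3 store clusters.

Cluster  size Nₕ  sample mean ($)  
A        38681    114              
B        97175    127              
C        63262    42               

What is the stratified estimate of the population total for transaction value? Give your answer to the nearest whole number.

19407863

A: 38681·114 = 4409634
B: 97175·127 = 12341225
C: 63262·42 = 2657004
τ̂ = Σ Nₕx̄ₕ = 19407863.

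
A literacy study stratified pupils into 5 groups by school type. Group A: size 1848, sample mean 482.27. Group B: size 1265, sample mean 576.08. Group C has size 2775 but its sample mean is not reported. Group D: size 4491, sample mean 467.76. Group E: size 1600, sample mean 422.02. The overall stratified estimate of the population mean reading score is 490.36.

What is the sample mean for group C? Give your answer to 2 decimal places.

532.65

Σ Nₕx̄ₕ = N·μ, so 2775·x̄_C = 11979·490.36 − (1848·482.27 + 1265·576.08 + 4491·467.76 + 1600·422.02).
= 5874022.44 − 4395918.32 = 1478104.12.
x̄_C = 1478104.12 / 2775 = 532.6501... → 532.65.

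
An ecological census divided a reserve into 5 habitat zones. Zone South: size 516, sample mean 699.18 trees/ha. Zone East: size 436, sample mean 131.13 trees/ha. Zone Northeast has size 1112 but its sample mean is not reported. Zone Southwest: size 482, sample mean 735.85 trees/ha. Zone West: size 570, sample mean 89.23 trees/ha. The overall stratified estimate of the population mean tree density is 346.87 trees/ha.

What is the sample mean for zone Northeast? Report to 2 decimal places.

N = 516 + 436 + 1112 + 482 + 570 = 3116.
Overall total = μ·N = 346.87·3116 = 1080846.92.
Subtract the known strata: 516·699.18 + 436·131.13 + 482·735.85 + 570·89.23 = 823490.36.
Remaining total for zone Northeast: 1080846.92 − 823490.36 = 257356.56.
Divide by its size: 257356.56 / 1112 = 231.4358... → 231.44.

231.44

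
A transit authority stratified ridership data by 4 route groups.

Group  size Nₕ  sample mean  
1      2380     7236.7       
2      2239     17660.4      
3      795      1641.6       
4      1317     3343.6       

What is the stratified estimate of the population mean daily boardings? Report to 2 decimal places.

9281.47

N = 6731; weights Wₕ = Nₕ/N = (0.3536, 0.3326, 0.1181, 0.1957).
x̄_st = Σ Wₕ·x̄ₕ = 0.3536·7236.7 + 0.3326·17660.4 + 0.1181·1641.6 + 0.1957·3343.6 ≈ 9281.4700...
→ 9281.47.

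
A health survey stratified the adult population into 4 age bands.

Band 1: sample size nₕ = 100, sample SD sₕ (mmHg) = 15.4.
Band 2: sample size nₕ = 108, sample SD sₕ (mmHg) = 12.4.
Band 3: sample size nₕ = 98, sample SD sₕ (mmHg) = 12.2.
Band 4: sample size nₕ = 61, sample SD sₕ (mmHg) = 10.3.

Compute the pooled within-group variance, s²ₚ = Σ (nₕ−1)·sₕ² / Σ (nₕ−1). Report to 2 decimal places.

167.31

1: (100−1)·15.4² = 99·237.16 = 23478.84
2: (108−1)·12.4² = 107·153.76 = 16452.32
3: (98−1)·12.2² = 97·148.84 = 14437.48
4: (61−1)·10.3² = 60·106.09 = 6365.4
Numerator = 60734.04; denominator = Σ(nₕ−1) = 363.
s²ₚ = 60734.04/363 = 167.3114... → 167.31.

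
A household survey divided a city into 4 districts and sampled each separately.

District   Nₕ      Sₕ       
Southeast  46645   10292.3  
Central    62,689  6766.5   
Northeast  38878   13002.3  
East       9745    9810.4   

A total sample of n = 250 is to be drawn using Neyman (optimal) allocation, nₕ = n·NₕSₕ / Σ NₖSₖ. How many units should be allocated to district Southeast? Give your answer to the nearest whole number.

Σ NₕSₕ = 46645·10292.3 + 62689·6766.5 + 38878·13002.3 + 9745·9810.4 = 1505375219.4.
Share for Southeast: 480084333.5/1505375219.4 = 0.31891.
n_Southeast = 250 × 0.31891 = 79.728... → 80.

80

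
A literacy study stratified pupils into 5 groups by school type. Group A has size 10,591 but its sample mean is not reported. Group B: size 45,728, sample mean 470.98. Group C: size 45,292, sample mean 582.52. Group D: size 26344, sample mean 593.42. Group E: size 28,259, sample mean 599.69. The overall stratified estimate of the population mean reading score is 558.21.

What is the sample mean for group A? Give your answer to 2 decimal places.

N = 10591 + 45728 + 45292 + 26344 + 28259 = 156214.
Overall total = μ·N = 558.21·156214 = 87200216.94.
Subtract the known strata: 45728·470.98 + 45292·582.52 + 26344·593.42 + 28259·599.69 = 80500165.47.
Remaining total for group A: 87200216.94 − 80500165.47 = 6700051.47.
Divide by its size: 6700051.47 / 10591 = 632.6175... → 632.62.

632.62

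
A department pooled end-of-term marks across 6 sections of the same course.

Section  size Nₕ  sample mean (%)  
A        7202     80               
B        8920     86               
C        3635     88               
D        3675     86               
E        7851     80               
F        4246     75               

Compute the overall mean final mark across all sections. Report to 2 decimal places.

N = 7202 + 8920 + 3635 + 3675 + 7851 + 4246 = 35529.
Overall mean = Σ (Nₕ/N)·x̄ₕ — weight by population share, not a simple average.
Σ Nₕx̄ₕ = 7202·80 + 8920·86 + 3635·88 + 3675·86 + 7851·80 + 4246·75 = 576160 + 767120 + 319880 + 316050 + 628080 + 318450 = 2925740.
Divide by N: 2925740 / 35529 = 82.3479... → 82.35.

82.35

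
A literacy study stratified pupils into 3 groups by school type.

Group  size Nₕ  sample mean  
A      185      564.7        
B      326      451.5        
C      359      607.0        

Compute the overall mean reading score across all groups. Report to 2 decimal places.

539.74

x̄_st = (Σ Nₕx̄ₕ) / (Σ Nₕ) = (185·564.7 + 326·451.5 + 359·607.0) / 870
= 469571.5 / 870 = 539.7374... → 539.74.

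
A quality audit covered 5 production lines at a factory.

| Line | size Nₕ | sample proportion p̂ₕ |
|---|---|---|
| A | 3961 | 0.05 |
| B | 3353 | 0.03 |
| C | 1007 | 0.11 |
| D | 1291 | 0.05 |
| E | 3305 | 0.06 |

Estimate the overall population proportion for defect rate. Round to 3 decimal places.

N = 3961 + 3353 + 1007 + 1291 + 3305 = 12917.
Overall proportion = Σ (Nₕ/N)·p̂ₕ.
Σ Nₕp̂ₕ = 198.05 + 100.59 + 110.77 + 64.55 + 198.3 = 672.26.
672.26 / 12917 = 0.05204... → 0.052.

0.052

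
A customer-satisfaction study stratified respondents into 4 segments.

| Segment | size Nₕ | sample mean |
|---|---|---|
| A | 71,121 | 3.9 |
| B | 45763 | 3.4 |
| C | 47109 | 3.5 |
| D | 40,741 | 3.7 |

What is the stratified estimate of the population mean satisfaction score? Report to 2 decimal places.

N = 71121 + 45763 + 47109 + 40741 = 204734.
Weight each subgroup mean by Nₕ/N and sum.
Σ Nₕx̄ₕ = 71121·3.9 + 45763·3.4 + 47109·3.5 + 40741·3.7 = 277371.9 + 155594.2 + 164881.5 + 150741.7 = 748589.3.
Divide by N: 748589.3 / 204734 = 3.6564... → 3.66.

3.66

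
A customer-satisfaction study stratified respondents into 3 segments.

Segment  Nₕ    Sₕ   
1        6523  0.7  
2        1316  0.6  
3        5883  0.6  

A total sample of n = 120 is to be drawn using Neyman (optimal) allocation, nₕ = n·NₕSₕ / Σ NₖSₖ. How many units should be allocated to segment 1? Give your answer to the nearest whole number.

1: NₕSₕ = 6523·0.7 = 4566.1
2: NₕSₕ = 1316·0.6 = 789.6
3: NₕSₕ = 5883·0.6 = 3529.8
Σ NₕSₕ = 8885.5.
n_1 = 120·4566.1/8885.5 = 61.666... → 62.

62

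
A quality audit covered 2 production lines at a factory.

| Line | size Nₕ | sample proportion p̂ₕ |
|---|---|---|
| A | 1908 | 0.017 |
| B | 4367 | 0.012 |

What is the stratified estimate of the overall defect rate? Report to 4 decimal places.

0.0135

Wₕ = Nₕ/N with N = 6275: 0.3041, 0.6959.
p̂_st = 0.3041·0.017 + 0.6959·0.012 ≈ 0.013520... → 0.0135.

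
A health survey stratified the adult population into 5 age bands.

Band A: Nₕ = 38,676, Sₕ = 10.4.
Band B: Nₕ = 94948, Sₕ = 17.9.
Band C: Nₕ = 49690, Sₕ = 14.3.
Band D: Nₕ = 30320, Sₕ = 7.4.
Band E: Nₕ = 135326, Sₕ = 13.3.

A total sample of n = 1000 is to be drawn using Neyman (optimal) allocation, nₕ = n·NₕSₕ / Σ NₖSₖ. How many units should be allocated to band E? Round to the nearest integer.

372

Σ NₕSₕ = 38676·10.4 + 94948·17.9 + 49690·14.3 + 30320·7.4 + 135326·13.3 = 4836570.4.
Share for E: 1799835.8/4836570.4 = 0.37213.
n_E = 1000 × 0.37213 = 372.131... → 372.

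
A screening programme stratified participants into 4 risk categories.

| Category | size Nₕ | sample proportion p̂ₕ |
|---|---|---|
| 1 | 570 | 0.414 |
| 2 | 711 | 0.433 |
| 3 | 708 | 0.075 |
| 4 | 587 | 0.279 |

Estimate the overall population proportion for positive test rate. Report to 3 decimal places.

Wₕ = Nₕ/N with N = 2576: 0.2213, 0.2760, 0.2748, 0.2279.
p̂_st = 0.2213·0.414 + 0.2760·0.433 + 0.2748·0.075 + 0.2279·0.279 ≈ 0.29531... → 0.295.

0.295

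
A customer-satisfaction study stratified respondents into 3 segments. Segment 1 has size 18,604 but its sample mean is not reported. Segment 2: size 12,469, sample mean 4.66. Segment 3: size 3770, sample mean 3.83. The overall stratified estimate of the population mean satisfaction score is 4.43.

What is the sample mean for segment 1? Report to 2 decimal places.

4.40

Σ Nₕx̄ₕ = N·μ, so 18604·x̄_1 = 34843·4.43 − (12469·4.66 + 3770·3.83).
= 154354.49 − 72544.64 = 81809.85.
x̄_1 = 81809.85 / 18604 = 4.3974... → 4.40.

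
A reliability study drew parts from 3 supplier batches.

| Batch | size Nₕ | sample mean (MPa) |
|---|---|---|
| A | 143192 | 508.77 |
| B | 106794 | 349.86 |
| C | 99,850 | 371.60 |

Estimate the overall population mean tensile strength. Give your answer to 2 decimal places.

N = 349836; weights Wₕ = Nₕ/N = (0.4093, 0.3053, 0.2854).
x̄_st = Σ Wₕ·x̄ₕ = 0.4093·508.77 + 0.3053·349.86 + 0.2854·371.60 ≈ 421.1088...
→ 421.11.

421.11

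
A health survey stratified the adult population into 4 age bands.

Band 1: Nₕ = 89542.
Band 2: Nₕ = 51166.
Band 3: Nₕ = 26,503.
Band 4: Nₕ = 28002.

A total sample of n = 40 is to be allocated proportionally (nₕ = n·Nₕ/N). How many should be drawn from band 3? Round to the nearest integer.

5

N = 89542 + 51166 + 26503 + 28002 = 195213.
n_3 = 40·26503/195213 = 5.431... → 5.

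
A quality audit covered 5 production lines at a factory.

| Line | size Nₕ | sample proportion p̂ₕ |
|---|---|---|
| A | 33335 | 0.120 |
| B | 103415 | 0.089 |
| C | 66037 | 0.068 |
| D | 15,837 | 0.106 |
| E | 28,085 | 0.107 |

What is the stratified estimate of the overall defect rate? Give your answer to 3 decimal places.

0.091

Wₕ = Nₕ/N with N = 246709: 0.1351, 0.4192, 0.2677, 0.0642, 0.1138.
p̂_st = 0.1351·0.120 + 0.4192·0.089 + 0.2677·0.068 + 0.0642·0.106 + 0.1138·0.107 ≈ 0.09071... → 0.091.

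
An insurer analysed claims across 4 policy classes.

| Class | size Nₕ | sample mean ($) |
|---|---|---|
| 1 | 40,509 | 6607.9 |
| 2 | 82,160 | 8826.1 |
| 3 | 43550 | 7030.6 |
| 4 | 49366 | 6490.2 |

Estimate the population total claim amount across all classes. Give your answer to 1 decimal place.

Population total = Σ Nₕ·x̄ₕ (each stratum's size times its mean).
40509·6607.9 + 82160·8826.1 + 43550·7030.6 + 49366·6490.2 = 267679421.1 + 725152376 + 306182630 + 320395213.2 = 1619409640.3.

1619409640.3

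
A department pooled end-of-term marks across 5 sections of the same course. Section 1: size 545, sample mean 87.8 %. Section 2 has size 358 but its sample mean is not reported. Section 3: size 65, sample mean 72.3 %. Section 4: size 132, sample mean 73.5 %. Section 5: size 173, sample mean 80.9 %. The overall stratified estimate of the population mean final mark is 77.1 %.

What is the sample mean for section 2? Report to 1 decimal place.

N = 545 + 358 + 65 + 132 + 173 = 1273.
Overall total = μ·N = 77.1·1273 = 98148.3.
Subtract the known strata: 545·87.8 + 65·72.3 + 132·73.5 + 173·80.9 = 76248.2.
Remaining total for section 2: 98148.3 − 76248.2 = 21900.1.
Divide by its size: 21900.1 / 358 = 61.173... → 61.2.

61.2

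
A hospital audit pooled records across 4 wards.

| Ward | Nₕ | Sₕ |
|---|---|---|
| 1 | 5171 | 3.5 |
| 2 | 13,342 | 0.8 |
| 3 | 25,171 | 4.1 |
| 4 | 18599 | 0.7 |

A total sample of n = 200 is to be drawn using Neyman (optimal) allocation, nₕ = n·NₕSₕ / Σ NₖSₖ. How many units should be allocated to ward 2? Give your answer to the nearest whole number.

15

Σ NₕSₕ = 5171·3.5 + 13342·0.8 + 25171·4.1 + 18599·0.7 = 144992.5.
Share for 2: 10673.6/144992.5 = 0.07361.
n_2 = 200 × 0.07361 = 14.723... → 15.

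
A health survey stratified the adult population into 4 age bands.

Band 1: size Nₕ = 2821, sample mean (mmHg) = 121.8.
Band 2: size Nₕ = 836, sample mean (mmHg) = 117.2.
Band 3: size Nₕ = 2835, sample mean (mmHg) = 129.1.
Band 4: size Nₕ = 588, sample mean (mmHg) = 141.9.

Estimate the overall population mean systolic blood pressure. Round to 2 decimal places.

125.85

N = 2821 + 836 + 2835 + 588 = 7080.
Overall mean = Σ (Nₕ/N)·x̄ₕ — weight by population share, not a simple average.
Σ Nₕx̄ₕ = 2821·121.8 + 836·117.2 + 2835·129.1 + 588·141.9 = 343597.8 + 97979.2 + 365998.5 + 83437.2 = 891012.7.
Divide by N: 891012.7 / 7080 = 125.8493... → 125.85.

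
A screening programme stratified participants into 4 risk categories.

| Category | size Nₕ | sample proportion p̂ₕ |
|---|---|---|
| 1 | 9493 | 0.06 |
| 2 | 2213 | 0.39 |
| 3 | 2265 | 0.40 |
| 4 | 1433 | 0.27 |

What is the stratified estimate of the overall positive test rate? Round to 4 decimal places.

0.1769

N = 9493 + 2213 + 2265 + 1433 = 15404.
Overall proportion = Σ (Nₕ/N)·p̂ₕ.
Σ Nₕp̂ₕ = 569.58 + 863.07 + 906 + 386.91 = 2725.56.
2725.56 / 15404 = 0.176938... → 0.1769.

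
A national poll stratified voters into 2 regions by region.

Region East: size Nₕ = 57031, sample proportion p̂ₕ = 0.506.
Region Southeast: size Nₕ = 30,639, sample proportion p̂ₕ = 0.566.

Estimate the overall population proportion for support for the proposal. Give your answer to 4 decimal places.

N = 57031 + 30639 = 87670.
Overall proportion = Σ (Nₕ/N)·p̂ₕ.
Σ Nₕp̂ₕ = 28857.686 + 17341.674 = 46199.36.
46199.36 / 87670 = 0.526969... → 0.5270.

0.5270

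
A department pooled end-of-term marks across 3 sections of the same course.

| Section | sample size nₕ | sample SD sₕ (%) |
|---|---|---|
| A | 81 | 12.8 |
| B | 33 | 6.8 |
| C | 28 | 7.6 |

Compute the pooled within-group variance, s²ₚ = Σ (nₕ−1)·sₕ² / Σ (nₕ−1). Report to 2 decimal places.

116.16

Degrees of freedom: 80 + 32 + 27 = 139.
Σ(nₕ−1)sₕ² = 80·163.84 + 32·46.24 + 27·57.76 = 16146.4.
s²ₚ = 16146.4 / 139 = 116.1612... → 116.16.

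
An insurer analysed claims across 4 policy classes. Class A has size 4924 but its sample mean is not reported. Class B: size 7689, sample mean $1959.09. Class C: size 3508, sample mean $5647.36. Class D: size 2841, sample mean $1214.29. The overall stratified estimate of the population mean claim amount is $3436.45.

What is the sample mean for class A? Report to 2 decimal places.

5450.40

N = 4924 + 7689 + 3508 + 2841 = 18962.
Overall total = μ·N = 3436.45·18962 = 65161964.9.
Subtract the known strata: 7689·1959.09 + 3508·5647.36 + 2841·1214.29 = 38324179.78.
Remaining total for class A: 65161964.9 − 38324179.78 = 26837785.12.
Divide by its size: 26837785.12 / 4924 = 5450.4032... → 5450.40.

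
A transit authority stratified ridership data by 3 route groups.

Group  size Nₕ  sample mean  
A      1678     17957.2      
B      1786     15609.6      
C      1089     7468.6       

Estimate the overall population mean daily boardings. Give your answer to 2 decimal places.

14527.62

x̄_st = (Σ Nₕx̄ₕ) / (Σ Nₕ) = (1678·17957.2 + 1786·15609.6 + 1089·7468.6) / 4553
= 66144232.6 / 4553 = 14527.6153... → 14527.62.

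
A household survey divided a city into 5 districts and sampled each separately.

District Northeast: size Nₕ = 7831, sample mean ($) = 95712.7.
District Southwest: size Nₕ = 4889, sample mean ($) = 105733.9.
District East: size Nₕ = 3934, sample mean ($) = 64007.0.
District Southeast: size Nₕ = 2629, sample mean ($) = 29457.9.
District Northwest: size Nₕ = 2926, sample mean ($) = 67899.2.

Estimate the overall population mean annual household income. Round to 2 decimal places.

N = 22209; weights Wₕ = Nₕ/N = (0.3526, 0.2201, 0.1771, 0.1184, 0.1317).
x̄_st = Σ Wₕ·x̄ₕ = 0.3526·95712.7 + 0.2201·105733.9 + 0.1771·64007.0 + 0.1184·29457.9 + 0.1317·67899.2 ≈ 80795.2005...
→ 80795.20.

80795.20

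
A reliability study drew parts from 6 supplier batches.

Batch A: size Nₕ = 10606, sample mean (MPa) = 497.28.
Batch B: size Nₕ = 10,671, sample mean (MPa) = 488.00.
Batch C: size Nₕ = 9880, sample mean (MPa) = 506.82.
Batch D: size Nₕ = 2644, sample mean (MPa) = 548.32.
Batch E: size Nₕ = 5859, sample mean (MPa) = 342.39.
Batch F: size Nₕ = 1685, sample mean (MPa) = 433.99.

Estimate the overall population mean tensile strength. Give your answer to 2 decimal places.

N = 41345; weights Wₕ = Nₕ/N = (0.2565, 0.2581, 0.2390, 0.0639, 0.1417, 0.0408).
x̄_st = Σ Wₕ·x̄ₕ = 0.2565·497.28 + 0.2581·488.00 + 0.2390·506.82 + 0.0639·548.32 + 0.1417·342.39 + 0.0408·433.99 ≈ 475.8998...
→ 475.90.

475.90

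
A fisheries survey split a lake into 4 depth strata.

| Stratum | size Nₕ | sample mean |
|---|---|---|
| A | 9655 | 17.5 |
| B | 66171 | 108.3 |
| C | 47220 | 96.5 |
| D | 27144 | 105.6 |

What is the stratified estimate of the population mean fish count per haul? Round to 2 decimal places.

N = 9655 + 66171 + 47220 + 27144 = 150190.
The stratified mean weights each stratum mean by its population share Nₕ/N.
Σ Nₕx̄ₕ = 9655·17.5 + 66171·108.3 + 47220·96.5 + 27144·105.6 = 168962.5 + 7166319.3 + 4556730 + 2866406.4 = 14758418.2.
Divide by N: 14758418.2 / 150190 = 98.2650... → 98.26.

98.26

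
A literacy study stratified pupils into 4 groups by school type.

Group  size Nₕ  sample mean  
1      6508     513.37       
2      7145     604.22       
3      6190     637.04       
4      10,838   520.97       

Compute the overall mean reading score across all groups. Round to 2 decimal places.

562.16

x̄_st = (Σ Nₕx̄ₕ) / (Σ Nₕ) = (6508·513.37 + 7145·604.22 + 6190·637.04 + 10838·520.97) / 30681
= 17247714.32 / 30681 = 562.1627... → 562.16.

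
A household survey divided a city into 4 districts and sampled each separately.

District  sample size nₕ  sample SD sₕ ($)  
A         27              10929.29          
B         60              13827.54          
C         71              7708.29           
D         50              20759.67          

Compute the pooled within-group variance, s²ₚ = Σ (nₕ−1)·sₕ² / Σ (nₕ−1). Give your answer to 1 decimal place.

194426506.0

Degrees of freedom: 26 + 59 + 70 + 49 = 204.
Σ(nₕ−1)sₕ² = 26·119449379.9041 + 59·191200862.4516 + 70·59417734.7241 + 49·430963898.5089 = 39663007219.7741.
s²ₚ = 39663007219.7741 / 204 = 194426505.979... → 194426506.0.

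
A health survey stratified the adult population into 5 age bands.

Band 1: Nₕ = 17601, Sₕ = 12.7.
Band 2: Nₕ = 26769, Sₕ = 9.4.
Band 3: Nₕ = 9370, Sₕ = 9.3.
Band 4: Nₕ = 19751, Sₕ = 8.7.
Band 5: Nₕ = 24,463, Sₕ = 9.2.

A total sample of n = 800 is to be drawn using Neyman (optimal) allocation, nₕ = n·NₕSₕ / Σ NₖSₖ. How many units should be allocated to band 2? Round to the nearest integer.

Σ NₕSₕ = 17601·12.7 + 26769·9.4 + 9370·9.3 + 19751·8.7 + 24463·9.2 = 959195.6.
Share for 2: 251628.6/959195.6 = 0.26233.
n_2 = 800 × 0.26233 = 209.866... → 210.

210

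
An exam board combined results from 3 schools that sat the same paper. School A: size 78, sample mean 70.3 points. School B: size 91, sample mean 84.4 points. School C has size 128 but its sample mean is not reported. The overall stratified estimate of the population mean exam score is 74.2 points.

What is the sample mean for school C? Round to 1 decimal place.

Σ Nₕx̄ₕ = N·μ, so 128·x̄_C = 297·74.2 − (78·70.3 + 91·84.4).
= 22037.4 − 13163.8 = 8873.6.
x̄_C = 8873.6 / 128 = 69.325 → 69.3.

69.3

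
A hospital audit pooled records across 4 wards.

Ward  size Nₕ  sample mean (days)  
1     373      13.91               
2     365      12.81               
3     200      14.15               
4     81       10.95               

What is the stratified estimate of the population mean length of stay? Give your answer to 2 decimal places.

13.33

x̄_st = (Σ Nₕx̄ₕ) / (Σ Nₕ) = (373·13.91 + 365·12.81 + 200·14.15 + 81·10.95) / 1019
= 13581.03 / 1019 = 13.3278... → 13.33.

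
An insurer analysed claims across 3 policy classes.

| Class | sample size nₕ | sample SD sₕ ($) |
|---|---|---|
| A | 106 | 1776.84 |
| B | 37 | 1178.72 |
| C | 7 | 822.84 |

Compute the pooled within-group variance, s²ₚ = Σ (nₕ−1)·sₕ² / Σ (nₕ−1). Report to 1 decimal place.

A: (106−1)·1776.84² = 105·3157160.3856 = 331501840.488
B: (37−1)·1178.72² = 36·1389380.8384 = 50017710.1824
C: (7−1)·822.84² = 6·677065.6656 = 4062393.9936
Numerator = 385581944.664; denominator = Σ(nₕ−1) = 147.
s²ₚ = 385581944.664/147 = 2623006.426... → 2623006.4.

2623006.4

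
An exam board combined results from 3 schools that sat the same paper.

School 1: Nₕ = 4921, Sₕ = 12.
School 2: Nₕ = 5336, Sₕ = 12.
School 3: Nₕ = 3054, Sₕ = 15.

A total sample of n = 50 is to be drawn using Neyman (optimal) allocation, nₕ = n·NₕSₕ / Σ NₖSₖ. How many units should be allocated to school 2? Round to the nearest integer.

Σ NₕSₕ = 4921·12 + 5336·12 + 3054·15 = 168894.
Share for 2: 64032/168894 = 0.37913.
n_2 = 50 × 0.37913 = 18.956... → 19.

19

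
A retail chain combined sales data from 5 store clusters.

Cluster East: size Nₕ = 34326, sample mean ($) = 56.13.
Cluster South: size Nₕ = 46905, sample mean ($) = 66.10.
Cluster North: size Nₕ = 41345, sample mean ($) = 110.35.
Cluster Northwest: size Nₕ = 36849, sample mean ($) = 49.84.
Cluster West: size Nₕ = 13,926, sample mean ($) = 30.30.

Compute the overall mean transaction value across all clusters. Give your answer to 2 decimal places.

x̄_st = (Σ Nₕx̄ₕ) / (Σ Nₕ) = (34326·56.13 + 46905·66.10 + 41345·110.35 + 36849·49.84 + 13926·30.30) / 173351
= 11848071.59 / 173351 = 68.3473... → 68.35.

68.35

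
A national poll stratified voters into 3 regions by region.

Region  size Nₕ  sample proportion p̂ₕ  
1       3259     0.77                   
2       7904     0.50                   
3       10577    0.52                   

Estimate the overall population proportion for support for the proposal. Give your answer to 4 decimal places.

N = 3259 + 7904 + 10577 = 21740.
Overall proportion = Σ (Nₕ/N)·p̂ₕ.
Σ Nₕp̂ₕ = 2509.43 + 3952 + 5500.04 = 11961.47.
11961.47 / 21740 = 0.550206... → 0.5502.

0.5502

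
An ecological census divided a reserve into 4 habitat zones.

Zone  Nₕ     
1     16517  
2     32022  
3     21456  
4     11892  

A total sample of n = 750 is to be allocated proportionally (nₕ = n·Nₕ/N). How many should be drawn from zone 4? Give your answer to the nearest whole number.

Share of zone 4 = 11892/81887 = 0.14522.
Allocate 750 × 0.14522 = 108.918... → 109.

109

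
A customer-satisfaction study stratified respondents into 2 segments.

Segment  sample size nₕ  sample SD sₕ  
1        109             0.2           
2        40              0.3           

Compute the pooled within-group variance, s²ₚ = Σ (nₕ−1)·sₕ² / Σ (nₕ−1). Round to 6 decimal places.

1: (109−1)·0.2² = 108·0.04 = 4.32
2: (40−1)·0.3² = 39·0.09 = 3.51
Numerator = 7.83; denominator = Σ(nₕ−1) = 147.
s²ₚ = 7.83/147 = 0.05326531... → 0.053265.

0.053265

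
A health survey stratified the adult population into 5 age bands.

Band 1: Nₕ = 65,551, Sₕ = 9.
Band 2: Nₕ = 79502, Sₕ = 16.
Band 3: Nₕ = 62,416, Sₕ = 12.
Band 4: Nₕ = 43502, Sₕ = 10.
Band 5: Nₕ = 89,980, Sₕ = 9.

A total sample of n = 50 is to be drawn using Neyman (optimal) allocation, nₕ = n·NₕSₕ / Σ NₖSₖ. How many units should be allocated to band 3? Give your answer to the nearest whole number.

10

1: NₕSₕ = 65551·9 = 589959
2: NₕSₕ = 79502·16 = 1272032
3: NₕSₕ = 62416·12 = 748992
4: NₕSₕ = 43502·10 = 435020
5: NₕSₕ = 89980·9 = 809820
Σ NₕSₕ = 3855823.
n_3 = 50·748992/3855823 = 9.712... → 10.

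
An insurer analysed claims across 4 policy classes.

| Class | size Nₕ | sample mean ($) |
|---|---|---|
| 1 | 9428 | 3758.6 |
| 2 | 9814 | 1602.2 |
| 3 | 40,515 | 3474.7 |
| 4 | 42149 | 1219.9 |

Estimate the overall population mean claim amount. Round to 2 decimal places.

2388.04

x̄_st = (Σ Nₕx̄ₕ) / (Σ Nₕ) = (9428·3758.6 + 9814·1602.2 + 40515·3474.7 + 42149·1219.9) / 101906
= 243355107.2 / 101906 = 2388.0351... → 2388.04.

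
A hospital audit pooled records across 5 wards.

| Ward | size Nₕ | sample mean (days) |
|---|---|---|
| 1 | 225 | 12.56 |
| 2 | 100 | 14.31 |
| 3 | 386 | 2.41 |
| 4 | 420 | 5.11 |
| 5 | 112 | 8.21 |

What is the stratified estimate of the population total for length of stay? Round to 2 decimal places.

8252.98

Population total = Σ Nₕ·x̄ₕ (each stratum's size times its mean).
225·12.56 + 100·14.31 + 386·2.41 + 420·5.11 + 112·8.21 = 2826 + 1431 + 930.26 + 2146.2 + 919.52 = 8252.98.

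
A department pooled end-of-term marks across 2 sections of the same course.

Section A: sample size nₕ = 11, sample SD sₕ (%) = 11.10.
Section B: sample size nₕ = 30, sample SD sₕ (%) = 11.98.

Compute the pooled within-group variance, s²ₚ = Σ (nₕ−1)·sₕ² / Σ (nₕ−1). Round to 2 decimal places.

138.31

Degrees of freedom: 10 + 29 = 39.
Σ(nₕ−1)sₕ² = 10·123.21 + 29·143.5204 = 5394.1916.
s²ₚ = 5394.1916 / 39 = 138.3126... → 138.31.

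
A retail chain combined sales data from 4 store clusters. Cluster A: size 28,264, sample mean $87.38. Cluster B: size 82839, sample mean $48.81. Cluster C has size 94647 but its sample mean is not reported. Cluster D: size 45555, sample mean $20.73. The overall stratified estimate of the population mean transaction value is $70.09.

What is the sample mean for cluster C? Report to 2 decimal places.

N = 28264 + 82839 + 94647 + 45555 = 251305.
Overall total = μ·N = 70.09·251305 = 17613967.45.
Subtract the known strata: 28264·87.38 + 82839·48.81 + 45555·20.73 = 7457435.06.
Remaining total for cluster C: 17613967.45 − 7457435.06 = 10156532.39.
Divide by its size: 10156532.39 / 94647 = 107.3096... → 107.31.

107.31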